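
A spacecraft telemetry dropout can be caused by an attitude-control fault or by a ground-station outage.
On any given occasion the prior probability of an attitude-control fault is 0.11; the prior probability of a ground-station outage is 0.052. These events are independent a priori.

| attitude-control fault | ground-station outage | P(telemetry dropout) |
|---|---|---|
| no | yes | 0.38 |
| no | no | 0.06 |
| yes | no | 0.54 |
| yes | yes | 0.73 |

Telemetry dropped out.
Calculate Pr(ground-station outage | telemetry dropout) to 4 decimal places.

By total probability over the 4 (attitude-control fault, ground-station outage) configurations:
  P(telemetry dropout) = 0.06·0.89·0.948 + 0.38·0.89·0.052 + 0.54·0.11·0.948 + 0.73·0.11·0.052
        = 0.050623 + 0.017586 + 0.056311 + 0.004176 = 0.128696
Keeping only the ground-station outage-present terms gives 0.021762, so
  P(ground-station outage | telemetry dropout) = 0.021762 / 0.128696 ≈ 0.1691

Pr(ground-station outage | telemetry dropout) ≈ 0.1691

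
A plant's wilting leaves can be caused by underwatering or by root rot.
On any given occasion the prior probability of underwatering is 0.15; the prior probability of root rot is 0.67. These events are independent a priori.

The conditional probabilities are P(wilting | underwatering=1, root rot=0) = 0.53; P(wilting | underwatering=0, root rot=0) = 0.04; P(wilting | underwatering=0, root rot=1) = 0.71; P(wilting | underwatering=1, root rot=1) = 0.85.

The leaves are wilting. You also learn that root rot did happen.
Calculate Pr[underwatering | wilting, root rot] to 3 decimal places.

Pr[underwatering | wilting, root rot] ≈ 0.174

P(wilting | root rot) = 0.71·0.85 + 0.85·0.15 = 0.603500 + 0.127500 = 0.731000
Of this, 0.127500 comes from 0.85·0.15 (the underwatering=true cases).
P(underwatering | wilting, root rot) = 0.127500 / 0.731000 ≈ 0.174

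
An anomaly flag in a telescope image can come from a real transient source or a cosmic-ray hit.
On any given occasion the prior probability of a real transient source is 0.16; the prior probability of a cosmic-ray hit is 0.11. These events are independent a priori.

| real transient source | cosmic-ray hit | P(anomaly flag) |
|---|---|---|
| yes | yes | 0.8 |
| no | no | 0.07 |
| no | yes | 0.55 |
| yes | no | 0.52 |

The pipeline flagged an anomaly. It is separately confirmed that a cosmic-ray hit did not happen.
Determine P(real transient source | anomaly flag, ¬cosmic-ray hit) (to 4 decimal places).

Sum P(anomaly flag|·) weighted by the priors over both values of real transient source:
  P(anomaly flag | ¬cosmic-ray hit) = 0.07*0.84 + 0.52*0.16
        = 0.058800 + 0.083200 = 0.142000
Keeping only the real transient source-present terms gives 0.083200, so
  P(real transient source | anomaly flag, ¬cosmic-ray hit) = 0.083200 / 0.142000 ≈ 0.5859

P(real transient source | anomaly flag, ¬cosmic-ray hit) ≈ 0.5859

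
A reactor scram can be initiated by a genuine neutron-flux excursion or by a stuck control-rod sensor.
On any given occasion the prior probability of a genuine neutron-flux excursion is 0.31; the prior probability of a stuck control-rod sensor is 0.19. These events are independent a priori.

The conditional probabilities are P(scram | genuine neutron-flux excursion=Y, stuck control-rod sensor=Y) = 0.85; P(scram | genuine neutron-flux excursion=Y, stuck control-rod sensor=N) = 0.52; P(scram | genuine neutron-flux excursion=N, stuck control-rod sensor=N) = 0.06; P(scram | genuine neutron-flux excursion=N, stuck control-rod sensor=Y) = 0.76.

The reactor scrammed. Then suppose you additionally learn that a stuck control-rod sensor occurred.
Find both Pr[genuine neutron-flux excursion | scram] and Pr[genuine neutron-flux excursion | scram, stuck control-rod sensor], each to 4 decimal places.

For the numerator, keep only genuine neutron-flux excursion=true terms: 0.130572 + 0.050065 = 0.180637
Denominator P(scram): 0.06*0.69*0.81 + 0.76*0.69*0.19 + 0.52*0.31*0.81 + 0.85*0.31*0.19 = 0.313807
Posterior = 0.180637 / 0.313807 ≈ 0.5756

With the extra evidence:
Sum P(scram|·) weighted by the priors over both values of genuine neutron-flux excursion:
  P(scram | stuck control-rod sensor) = 0.76·0.69 + 0.85·0.31
        = 0.524400 + 0.263500 = 0.787900
The terms with genuine neutron-flux excursion present sum to 0.263500, so
  P(genuine neutron-flux excursion | scram, stuck control-rod sensor) = 0.263500 / 0.787900 ≈ 0.3344

Pr[genuine neutron-flux excursion | scram] ≈ 0.5756; Pr[genuine neutron-flux excursion | scram, stuck control-rod sensor] ≈ 0.3344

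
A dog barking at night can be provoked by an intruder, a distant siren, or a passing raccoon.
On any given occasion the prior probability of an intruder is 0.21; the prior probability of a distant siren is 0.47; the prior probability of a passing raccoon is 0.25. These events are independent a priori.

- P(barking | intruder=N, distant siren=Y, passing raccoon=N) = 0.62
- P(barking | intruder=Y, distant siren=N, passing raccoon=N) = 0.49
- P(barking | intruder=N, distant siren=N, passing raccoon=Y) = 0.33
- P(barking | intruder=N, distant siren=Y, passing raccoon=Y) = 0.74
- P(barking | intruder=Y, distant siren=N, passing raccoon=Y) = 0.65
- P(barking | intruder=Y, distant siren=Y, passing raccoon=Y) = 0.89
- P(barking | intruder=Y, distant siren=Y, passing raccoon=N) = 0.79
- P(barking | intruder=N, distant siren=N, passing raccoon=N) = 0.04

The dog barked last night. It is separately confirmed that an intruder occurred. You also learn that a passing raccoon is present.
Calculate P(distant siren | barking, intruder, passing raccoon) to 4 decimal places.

P(barking | intruder, passing raccoon) = 0.65·0.53 + 0.89·0.47 = 0.344500 + 0.418300 = 0.762800
Of this, 0.418300 comes from 0.89·0.47 (the distant siren=true cases).
Hence the posterior is 0.418300/0.762800 ≈ 0.5484.

P(distant siren | barking, intruder, passing raccoon) ≈ 0.5484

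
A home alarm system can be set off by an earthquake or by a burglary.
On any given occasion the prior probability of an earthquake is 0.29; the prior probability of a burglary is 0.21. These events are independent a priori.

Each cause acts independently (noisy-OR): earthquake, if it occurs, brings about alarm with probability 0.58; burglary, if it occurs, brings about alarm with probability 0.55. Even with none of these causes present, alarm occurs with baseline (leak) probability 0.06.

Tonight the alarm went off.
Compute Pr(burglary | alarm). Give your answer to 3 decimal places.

Under noisy-OR, P(alarm | causes) = 1 − (1−0.06)·∏(1−qᵢ) over the active causes.
P(alarm) = 0.06*0.71*0.79 + 0.577*0.71*0.21 + 0.6052*0.29*0.79 + 0.82234*0.29*0.21 = 0.033654 + 0.086031 + 0.138651 + 0.050081 = 0.308417
Restricting to configurations with burglary present: 0.086031 + 0.050081 = 0.136112.
So P(burglary | alarm) = 0.136112/0.308417 ≈ 0.441.

Pr(burglary | alarm) ≈ 0.441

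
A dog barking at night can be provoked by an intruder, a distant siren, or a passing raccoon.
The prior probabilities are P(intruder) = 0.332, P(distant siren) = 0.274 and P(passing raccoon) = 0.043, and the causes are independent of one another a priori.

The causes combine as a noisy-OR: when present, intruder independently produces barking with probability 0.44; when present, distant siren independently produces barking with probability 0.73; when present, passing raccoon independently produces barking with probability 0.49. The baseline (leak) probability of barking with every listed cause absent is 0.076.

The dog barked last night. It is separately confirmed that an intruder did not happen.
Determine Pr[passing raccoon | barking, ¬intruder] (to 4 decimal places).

Under noisy-OR, P(barking | causes) = 1 − (1−0.076)·∏(1−qᵢ) over the active causes.
P(barking | ¬intruder) = 0.076*0.726*0.957 + 0.52876*0.726*0.043 + 0.75052*0.274*0.957 + 0.872765*0.274*0.043 = 0.052803 + 0.016507 + 0.196800 + 0.010283 = 0.276393
Of this, 0.026790 comes from 0.016507 + 0.010283 (the passing raccoon=true cases).
P(passing raccoon | barking, ¬intruder) = 0.026790 / 0.276393 ≈ 0.0969

Pr[passing raccoon | barking, ¬intruder] ≈ 0.0969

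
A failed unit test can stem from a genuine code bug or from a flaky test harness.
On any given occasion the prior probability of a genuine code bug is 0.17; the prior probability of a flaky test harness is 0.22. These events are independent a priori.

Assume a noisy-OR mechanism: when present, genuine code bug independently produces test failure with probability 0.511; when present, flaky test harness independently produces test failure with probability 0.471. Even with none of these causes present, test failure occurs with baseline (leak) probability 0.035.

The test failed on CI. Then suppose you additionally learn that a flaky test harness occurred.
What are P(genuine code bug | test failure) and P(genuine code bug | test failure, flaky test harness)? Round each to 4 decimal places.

Under noisy-OR, P(test failure | causes) = 1 − (1−0.035)·∏(1−qᵢ) over the active causes.
Numerator (weight on configurations with genuine code bug): 0.070028 + 0.028064 = 0.098092
Normalizer over all consistent configurations: 0.035*0.83*0.78 + 0.489515*0.83*0.22 + 0.528115*0.17*0.78 + 0.750373*0.17*0.22 = 0.210136
Posterior = 0.098092 / 0.210136 ≈ 0.4668

Now condition on the additional information:
Weight on genuine code bug=true, given the evidence: 0.750373×0.17 = 0.127563
Denominator P(test failure | flaky test harness): 0.489515×0.83 + 0.750373×0.17 = 0.533860
P(genuine code bug | test failure, flaky test harness) = 0.127563/0.533860 ≈ 0.2389

P(genuine code bug | test failure) ≈ 0.4668; P(genuine code bug | test failure, flaky test harness) ≈ 0.2389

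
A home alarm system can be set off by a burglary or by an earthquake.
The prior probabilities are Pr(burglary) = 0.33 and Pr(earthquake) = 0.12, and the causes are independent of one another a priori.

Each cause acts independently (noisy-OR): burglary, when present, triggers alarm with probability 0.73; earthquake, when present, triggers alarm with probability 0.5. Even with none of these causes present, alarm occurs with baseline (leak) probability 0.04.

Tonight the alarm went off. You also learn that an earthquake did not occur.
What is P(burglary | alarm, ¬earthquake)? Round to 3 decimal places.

Under noisy-OR, P(alarm | causes) = 1 − (1−0.04)·∏(1−qᵢ) over the active causes.
Numerator (weight on configurations with burglary): 0.7408*0.33 = 0.244464
Denominator P(alarm | ¬earthquake): 0.04*0.67 + 0.7408*0.33 = 0.271264
Posterior = 0.244464 / 0.271264 ≈ 0.901

P(burglary | alarm, ¬earthquake) ≈ 0.901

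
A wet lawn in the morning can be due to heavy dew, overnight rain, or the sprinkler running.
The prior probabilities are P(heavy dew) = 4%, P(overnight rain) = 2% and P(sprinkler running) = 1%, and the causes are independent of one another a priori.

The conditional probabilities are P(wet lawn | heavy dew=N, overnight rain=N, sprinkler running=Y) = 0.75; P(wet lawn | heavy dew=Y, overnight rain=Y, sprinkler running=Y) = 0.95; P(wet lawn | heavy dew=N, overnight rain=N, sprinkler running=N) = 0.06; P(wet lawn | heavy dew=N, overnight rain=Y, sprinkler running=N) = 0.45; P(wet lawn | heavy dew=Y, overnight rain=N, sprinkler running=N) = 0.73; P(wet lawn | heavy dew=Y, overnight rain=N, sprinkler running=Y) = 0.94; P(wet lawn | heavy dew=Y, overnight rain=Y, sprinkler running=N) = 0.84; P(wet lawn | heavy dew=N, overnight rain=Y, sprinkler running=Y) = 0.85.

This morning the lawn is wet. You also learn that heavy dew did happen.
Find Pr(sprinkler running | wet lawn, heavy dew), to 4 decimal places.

Pr(sprinkler running | wet lawn, heavy dew) ≈ 0.0128

P(wet lawn | heavy dew) = 0.73*0.98*0.99 + 0.94*0.98*0.01 + 0.84*0.02*0.99 + 0.95*0.02*0.01 = 0.708246 + 0.009212 + 0.016632 + 0.000190 = 0.734280
The sprinkler running-present share is 0.009212 + 0.000190 = 0.009402.
P(sprinkler running | wet lawn, heavy dew) = 0.009402 / 0.734280 ≈ 0.0128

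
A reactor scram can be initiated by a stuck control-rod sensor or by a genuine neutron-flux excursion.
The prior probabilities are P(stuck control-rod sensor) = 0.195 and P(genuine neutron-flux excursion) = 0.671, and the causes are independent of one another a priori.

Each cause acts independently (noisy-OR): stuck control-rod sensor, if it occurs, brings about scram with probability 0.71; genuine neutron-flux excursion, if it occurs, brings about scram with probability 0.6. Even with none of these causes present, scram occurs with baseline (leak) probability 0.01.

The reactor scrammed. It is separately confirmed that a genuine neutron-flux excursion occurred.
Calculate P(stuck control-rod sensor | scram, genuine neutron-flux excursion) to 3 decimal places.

Under noisy-OR, P(scram | causes) = 1 − (1−0.01)·∏(1−qᵢ) over the active causes.
By total probability over both values of stuck control-rod sensor:
  P(scram | genuine neutron-flux excursion) = 0.604×0.805 + 0.88516×0.195
        = 0.486220 + 0.172606 = 0.658826
Keeping only the stuck control-rod sensor-present terms gives 0.172606, so
  P(stuck control-rod sensor | scram, genuine neutron-flux excursion) = 0.172606 / 0.658826 ≈ 0.262

P(stuck control-rod sensor | scram, genuine neutron-flux excursion) ≈ 0.262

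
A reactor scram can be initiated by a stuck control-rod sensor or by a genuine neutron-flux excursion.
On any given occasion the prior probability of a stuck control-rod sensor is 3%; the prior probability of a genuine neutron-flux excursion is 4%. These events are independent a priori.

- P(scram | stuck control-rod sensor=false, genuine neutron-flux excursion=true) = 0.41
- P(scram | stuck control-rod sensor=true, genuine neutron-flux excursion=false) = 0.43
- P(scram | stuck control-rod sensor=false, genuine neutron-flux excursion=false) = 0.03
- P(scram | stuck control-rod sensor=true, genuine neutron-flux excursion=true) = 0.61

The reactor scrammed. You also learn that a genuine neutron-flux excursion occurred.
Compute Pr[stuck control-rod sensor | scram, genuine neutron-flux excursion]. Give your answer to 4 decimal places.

Pr[stuck control-rod sensor | scram, genuine neutron-flux excursion] ≈ 0.0440

Sum P(scram|·) weighted by the priors over both values of stuck control-rod sensor:
  P(scram | genuine neutron-flux excursion) = 0.41*0.97 + 0.61*0.03
        = 0.397700 + 0.018300 = 0.416000
Keeping only the stuck control-rod sensor-present terms gives 0.018300, so
  P(stuck control-rod sensor | scram, genuine neutron-flux excursion) = 0.018300 / 0.416000 ≈ 0.0440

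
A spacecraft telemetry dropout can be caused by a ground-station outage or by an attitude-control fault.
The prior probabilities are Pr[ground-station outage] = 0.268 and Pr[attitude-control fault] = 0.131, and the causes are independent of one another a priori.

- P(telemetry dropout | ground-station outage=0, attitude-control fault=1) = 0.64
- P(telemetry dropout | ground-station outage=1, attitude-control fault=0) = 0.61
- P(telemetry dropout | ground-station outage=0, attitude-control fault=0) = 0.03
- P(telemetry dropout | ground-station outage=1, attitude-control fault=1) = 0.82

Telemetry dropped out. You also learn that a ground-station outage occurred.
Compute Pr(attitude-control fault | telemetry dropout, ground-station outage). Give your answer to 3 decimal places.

Numerator (weight on configurations with attitude-control fault): 0.82×0.131 = 0.107420
The normalizing constant is 0.61×0.869 + 0.82×0.131 = 0.637510
Posterior = 0.107420 / 0.637510 ≈ 0.168

Pr(attitude-control fault | telemetry dropout, ground-station outage) ≈ 0.168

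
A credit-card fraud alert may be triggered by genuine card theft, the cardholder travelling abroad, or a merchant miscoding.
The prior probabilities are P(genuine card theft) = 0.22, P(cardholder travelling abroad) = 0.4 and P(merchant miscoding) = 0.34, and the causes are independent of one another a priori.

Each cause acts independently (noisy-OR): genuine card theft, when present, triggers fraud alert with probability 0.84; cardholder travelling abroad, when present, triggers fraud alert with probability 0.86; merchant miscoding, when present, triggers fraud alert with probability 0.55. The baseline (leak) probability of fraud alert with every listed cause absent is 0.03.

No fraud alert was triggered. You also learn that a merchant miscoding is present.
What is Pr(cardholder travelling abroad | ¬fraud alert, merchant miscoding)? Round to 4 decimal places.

Under noisy-OR, P(fraud alert | causes) = 1 − (1−0.03)·∏(1−qᵢ) over the active causes.
P(¬fraud alert | merchant miscoding) = 0.4365*0.78*0.6 + 0.06111*0.78*0.4 + 0.06984*0.22*0.6 + 0.009778*0.22*0.4 = 0.204282 + 0.019066 + 0.009219 + 0.000860 = 0.233427
Restricting to configurations with cardholder travelling abroad present: 0.019066 + 0.000860 = 0.019926.
Hence the posterior is 0.019926/0.233427 ≈ 0.0854.

Pr(cardholder travelling abroad | ¬fraud alert, merchant miscoding) ≈ 0.0854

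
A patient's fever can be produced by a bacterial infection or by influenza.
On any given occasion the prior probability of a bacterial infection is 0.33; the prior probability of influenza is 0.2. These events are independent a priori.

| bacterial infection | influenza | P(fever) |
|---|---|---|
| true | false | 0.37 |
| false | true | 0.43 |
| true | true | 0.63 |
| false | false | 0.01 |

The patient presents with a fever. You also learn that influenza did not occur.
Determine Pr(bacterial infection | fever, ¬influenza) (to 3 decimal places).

By total probability over both values of bacterial infection:
  P(fever | ¬influenza) = 0.01×0.67 + 0.37×0.33
        = 0.006700 + 0.122100 = 0.128800
Configurations with bacterial infection contribute 0.122100, so
  P(bacterial infection | fever, ¬influenza) = 0.122100 / 0.128800 ≈ 0.948

Pr(bacterial infection | fever, ¬influenza) ≈ 0.948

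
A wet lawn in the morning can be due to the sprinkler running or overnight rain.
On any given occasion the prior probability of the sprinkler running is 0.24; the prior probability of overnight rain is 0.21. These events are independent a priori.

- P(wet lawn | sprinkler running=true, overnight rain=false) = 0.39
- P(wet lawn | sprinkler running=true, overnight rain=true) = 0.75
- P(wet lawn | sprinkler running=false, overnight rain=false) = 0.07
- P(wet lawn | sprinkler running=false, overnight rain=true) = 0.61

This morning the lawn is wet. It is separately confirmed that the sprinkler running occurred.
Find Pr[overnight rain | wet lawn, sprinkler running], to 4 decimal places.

Pr[overnight rain | wet lawn, sprinkler running] ≈ 0.3383

Weight on overnight rain=true, given the evidence: 0.75*0.21 = 0.157500
Normalizer over all consistent configurations: 0.39*0.79 + 0.75*0.21 = 0.465600
Posterior = 0.157500 / 0.465600 ≈ 0.3383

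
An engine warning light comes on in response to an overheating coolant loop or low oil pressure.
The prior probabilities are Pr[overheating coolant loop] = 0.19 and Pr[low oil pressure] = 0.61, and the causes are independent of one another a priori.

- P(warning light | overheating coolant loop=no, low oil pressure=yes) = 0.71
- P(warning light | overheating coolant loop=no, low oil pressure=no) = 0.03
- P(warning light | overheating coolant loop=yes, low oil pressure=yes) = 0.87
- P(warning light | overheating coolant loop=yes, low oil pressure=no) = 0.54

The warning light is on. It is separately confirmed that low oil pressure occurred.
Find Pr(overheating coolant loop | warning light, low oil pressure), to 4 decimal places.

Pr(overheating coolant loop | warning light, low oil pressure) ≈ 0.2233

Weight on overheating coolant loop=true, given the evidence: 0.87·0.19 = 0.165300
The normalizing constant is 0.71·0.81 + 0.87·0.19 = 0.740400
P(overheating coolant loop | warning light, low oil pressure) = 0.165300/0.740400 ≈ 0.2233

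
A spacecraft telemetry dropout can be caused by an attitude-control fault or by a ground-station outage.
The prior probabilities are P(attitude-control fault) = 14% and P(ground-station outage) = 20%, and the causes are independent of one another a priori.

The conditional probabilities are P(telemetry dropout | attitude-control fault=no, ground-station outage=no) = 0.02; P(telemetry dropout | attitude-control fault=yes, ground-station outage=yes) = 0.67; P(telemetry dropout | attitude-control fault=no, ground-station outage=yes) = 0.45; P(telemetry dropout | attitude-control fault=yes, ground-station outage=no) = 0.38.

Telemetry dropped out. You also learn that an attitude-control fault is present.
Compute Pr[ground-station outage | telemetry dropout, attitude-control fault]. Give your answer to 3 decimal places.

P(telemetry dropout | attitude-control fault) = 0.38×0.8 + 0.67×0.2 = 0.304000 + 0.134000 = 0.438000
Of this, 0.134000 comes from 0.67×0.2 (the ground-station outage=true cases).
So P(ground-station outage | telemetry dropout, attitude-control fault) = 0.134000/0.438000 ≈ 0.306.

Pr[ground-station outage | telemetry dropout, attitude-control fault] ≈ 0.306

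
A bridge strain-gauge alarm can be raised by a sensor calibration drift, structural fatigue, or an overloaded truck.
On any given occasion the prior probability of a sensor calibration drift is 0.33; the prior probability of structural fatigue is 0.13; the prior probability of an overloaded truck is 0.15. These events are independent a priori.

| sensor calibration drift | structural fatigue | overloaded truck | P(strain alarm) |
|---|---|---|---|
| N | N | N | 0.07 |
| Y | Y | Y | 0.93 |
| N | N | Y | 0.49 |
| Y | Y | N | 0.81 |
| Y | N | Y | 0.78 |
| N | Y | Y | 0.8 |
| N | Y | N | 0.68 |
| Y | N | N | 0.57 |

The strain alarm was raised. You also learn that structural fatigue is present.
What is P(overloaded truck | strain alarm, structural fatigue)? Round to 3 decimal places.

P(strain alarm | structural fatigue) = 0.68*0.67*0.85 + 0.8*0.67*0.15 + 0.81*0.33*0.85 + 0.93*0.33*0.15 = 0.387260 + 0.080400 + 0.227205 + 0.046035 = 0.740900
Of this, 0.126435 comes from 0.080400 + 0.046035 (the overloaded truck=true cases).
Hence the posterior is 0.126435/0.740900 ≈ 0.171.

P(overloaded truck | strain alarm, structural fatigue) ≈ 0.171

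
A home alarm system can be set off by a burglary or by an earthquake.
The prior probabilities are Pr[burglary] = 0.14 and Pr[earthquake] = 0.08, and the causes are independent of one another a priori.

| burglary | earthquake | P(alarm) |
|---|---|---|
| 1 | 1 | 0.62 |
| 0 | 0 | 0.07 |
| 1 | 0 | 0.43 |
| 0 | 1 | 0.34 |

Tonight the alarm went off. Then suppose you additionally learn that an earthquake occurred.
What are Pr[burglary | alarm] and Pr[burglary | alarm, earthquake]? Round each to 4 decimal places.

P(alarm) = 0.07·0.86·0.92 + 0.34·0.86·0.08 + 0.43·0.14·0.92 + 0.62·0.14·0.08 = 0.055384 + 0.023392 + 0.055384 + 0.006944 = 0.141104
Restricting to configurations with burglary present: 0.055384 + 0.006944 = 0.062328.
P(burglary | alarm) = 0.062328 / 0.141104 ≈ 0.4417

Now also conditioning on earthquake=true:
Numerator (weight on configurations with burglary): 0.62·0.14 = 0.086800
The normalizing constant is 0.34·0.86 + 0.62·0.14 = 0.379200
Posterior = 0.086800 / 0.379200 ≈ 0.2289

Pr[burglary | alarm] ≈ 0.4417; Pr[burglary | alarm, earthquake] ≈ 0.2289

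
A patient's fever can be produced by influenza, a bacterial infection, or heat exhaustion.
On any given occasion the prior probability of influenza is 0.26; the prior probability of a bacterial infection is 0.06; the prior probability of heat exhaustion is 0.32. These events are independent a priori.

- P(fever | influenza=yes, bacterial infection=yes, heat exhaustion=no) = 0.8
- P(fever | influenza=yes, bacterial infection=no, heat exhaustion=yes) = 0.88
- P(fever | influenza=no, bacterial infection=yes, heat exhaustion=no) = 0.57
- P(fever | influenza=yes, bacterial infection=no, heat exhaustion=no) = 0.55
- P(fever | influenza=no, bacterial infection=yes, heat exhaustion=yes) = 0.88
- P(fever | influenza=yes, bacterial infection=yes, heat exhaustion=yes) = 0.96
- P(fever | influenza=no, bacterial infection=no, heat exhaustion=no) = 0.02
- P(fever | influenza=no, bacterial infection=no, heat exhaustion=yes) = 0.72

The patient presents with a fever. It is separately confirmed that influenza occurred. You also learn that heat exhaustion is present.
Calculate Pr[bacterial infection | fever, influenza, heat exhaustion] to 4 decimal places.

Sum P(fever|·) weighted by the priors over both values of bacterial infection:
  P(fever | influenza, heat exhaustion) = 0.88*0.94 + 0.96*0.06
        = 0.827200 + 0.057600 = 0.884800
Keeping only the bacterial infection-present terms gives 0.057600, so
  P(bacterial infection | fever, influenza, heat exhaustion) = 0.057600 / 0.884800 ≈ 0.0651

Pr[bacterial infection | fever, influenza, heat exhaustion] ≈ 0.0651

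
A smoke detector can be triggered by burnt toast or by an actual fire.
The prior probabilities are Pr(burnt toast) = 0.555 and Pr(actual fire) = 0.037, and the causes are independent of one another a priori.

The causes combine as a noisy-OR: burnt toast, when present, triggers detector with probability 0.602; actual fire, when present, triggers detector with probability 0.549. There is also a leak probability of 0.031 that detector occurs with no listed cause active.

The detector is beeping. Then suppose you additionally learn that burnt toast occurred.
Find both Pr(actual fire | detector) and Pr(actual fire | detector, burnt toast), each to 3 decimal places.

Pr(actual fire | detector) ≈ 0.071; Pr(actual fire | detector, burnt toast) ≈ 0.049

Under noisy-OR, P(detector | causes) = 1 − (1−0.031)·∏(1−qᵢ) over the active causes.
Sum P(detector|·) weighted by the priors over the 4 (burnt toast, actual fire) configurations:
  P(detector) = 0.031·0.445·0.963 + 0.562981·0.445·0.037 + 0.614338·0.555·0.963 + 0.826066·0.555·0.037
        = 0.013285 + 0.009269 + 0.328342 + 0.016963 = 0.367859
Configurations with actual fire contribute 0.026232, so
  P(actual fire | detector) = 0.026232 / 0.367859 ≈ 0.071

With the extra evidence:
For the numerator, keep only actual fire=true terms: 0.826066*0.037 = 0.030564
Denominator P(detector | burnt toast): 0.614338*0.963 + 0.826066*0.037 = 0.622171
P(actual fire | detector, burnt toast) = 0.030564/0.622171 ≈ 0.049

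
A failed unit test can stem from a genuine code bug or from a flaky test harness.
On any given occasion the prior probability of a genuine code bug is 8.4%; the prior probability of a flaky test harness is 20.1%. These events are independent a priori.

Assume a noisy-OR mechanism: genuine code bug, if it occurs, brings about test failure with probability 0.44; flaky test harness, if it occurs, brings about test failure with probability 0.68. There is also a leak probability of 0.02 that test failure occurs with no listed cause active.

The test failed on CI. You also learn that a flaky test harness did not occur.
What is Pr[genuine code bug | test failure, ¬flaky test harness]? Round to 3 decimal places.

Pr[genuine code bug | test failure, ¬flaky test harness] ≈ 0.674

Under noisy-OR, P(test failure | causes) = 1 − (1−0.02)·∏(1−qᵢ) over the active causes.
By total probability over both values of genuine code bug:
  P(test failure | ¬flaky test harness) = 0.02·0.916 + 0.4512·0.084
        = 0.018320 + 0.037901 = 0.056221
The terms with genuine code bug present sum to 0.037901, so
  P(genuine code bug | test failure, ¬flaky test harness) = 0.037901 / 0.056221 ≈ 0.674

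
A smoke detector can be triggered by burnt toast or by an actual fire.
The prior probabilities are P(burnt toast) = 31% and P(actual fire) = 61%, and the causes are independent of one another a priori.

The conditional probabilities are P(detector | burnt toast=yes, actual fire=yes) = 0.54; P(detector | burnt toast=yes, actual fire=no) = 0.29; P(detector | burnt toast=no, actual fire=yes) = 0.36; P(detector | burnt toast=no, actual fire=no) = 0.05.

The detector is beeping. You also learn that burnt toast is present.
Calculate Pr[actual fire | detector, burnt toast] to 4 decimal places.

Pr[actual fire | detector, burnt toast] ≈ 0.7444

Sum P(detector|·) weighted by the priors over both values of actual fire:
  P(detector | burnt toast) = 0.29*0.39 + 0.54*0.61
        = 0.113100 + 0.329400 = 0.442500
The terms with actual fire present sum to 0.329400, so
  P(actual fire | detector, burnt toast) = 0.329400 / 0.442500 ≈ 0.7444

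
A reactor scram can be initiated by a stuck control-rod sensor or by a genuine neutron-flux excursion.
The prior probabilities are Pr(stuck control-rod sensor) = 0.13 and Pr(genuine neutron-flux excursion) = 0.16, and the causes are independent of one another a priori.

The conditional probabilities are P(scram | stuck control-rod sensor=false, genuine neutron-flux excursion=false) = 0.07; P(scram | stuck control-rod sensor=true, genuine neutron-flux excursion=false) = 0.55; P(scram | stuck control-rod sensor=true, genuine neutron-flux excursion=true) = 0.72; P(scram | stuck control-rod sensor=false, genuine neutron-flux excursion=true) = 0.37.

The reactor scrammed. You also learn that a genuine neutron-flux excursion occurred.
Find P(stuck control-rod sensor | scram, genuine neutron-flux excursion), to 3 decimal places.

P(stuck control-rod sensor | scram, genuine neutron-flux excursion) ≈ 0.225

Weight on stuck control-rod sensor=true, given the evidence: 0.72*0.13 = 0.093600
Normalizer over all consistent configurations: 0.37*0.87 + 0.72*0.13 = 0.415500
P(stuck control-rod sensor | scram, genuine neutron-flux excursion) = 0.093600/0.415500 ≈ 0.225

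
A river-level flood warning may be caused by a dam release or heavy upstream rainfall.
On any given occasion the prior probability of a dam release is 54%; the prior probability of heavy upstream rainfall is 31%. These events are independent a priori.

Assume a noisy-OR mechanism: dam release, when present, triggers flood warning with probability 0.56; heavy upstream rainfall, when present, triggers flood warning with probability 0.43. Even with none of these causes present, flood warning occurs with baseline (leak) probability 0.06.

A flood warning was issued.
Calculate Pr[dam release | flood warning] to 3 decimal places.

Pr[dam release | flood warning] ≈ 0.803

Under noisy-OR, P(flood warning | causes) = 1 − (1−0.06)·∏(1−qᵢ) over the active causes.
P(flood warning) = 0.06×0.46×0.69 + 0.4642×0.46×0.31 + 0.5864×0.54×0.69 + 0.764248×0.54×0.31 = 0.019044 + 0.066195 + 0.218493 + 0.127935 = 0.431667
Restricting to configurations with dam release present: 0.218493 + 0.127935 = 0.346428.
So P(dam release | flood warning) = 0.346428/0.431667 ≈ 0.803.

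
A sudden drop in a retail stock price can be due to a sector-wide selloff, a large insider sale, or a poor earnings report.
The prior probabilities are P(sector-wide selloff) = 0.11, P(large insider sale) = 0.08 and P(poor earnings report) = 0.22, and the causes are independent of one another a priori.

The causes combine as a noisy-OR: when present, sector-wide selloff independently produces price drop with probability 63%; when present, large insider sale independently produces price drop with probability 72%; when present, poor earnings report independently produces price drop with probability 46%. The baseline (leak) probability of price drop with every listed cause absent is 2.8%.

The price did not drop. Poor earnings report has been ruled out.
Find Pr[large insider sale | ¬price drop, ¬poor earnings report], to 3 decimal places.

Under noisy-OR, P(price drop | causes) = 1 − (1−0.028)·∏(1−qᵢ) over the active causes.
Numerator (weight on configurations with large insider sale): 0.019378 + 0.000886 = 0.020264
The normalizing constant is 0.972·0.89·0.92 + 0.27216·0.89·0.08 + 0.35964·0.11·0.92 + 0.100699·0.11·0.08 = 0.852534
Posterior = 0.020264 / 0.852534 ≈ 0.024

Pr[large insider sale | ¬price drop, ¬poor earnings report] ≈ 0.024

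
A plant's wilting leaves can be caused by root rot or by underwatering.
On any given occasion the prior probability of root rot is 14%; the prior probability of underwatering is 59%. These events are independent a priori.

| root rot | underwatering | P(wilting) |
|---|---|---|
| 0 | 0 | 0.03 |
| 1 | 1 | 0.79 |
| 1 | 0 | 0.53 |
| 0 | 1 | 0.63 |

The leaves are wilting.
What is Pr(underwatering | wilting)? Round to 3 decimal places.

Pr(underwatering | wilting) ≈ 0.904

Enumerate the 4 (root rot, underwatering) configurations and weight by the priors:
  P(wilting) = 0.03·0.86·0.41 + 0.63·0.86·0.59 + 0.53·0.14·0.41 + 0.79·0.14·0.59
        = 0.010578 + 0.319662 + 0.030422 + 0.065254 = 0.425916
Configurations with underwatering contribute 0.384916, so
  P(underwatering | wilting) = 0.384916 / 0.425916 ≈ 0.904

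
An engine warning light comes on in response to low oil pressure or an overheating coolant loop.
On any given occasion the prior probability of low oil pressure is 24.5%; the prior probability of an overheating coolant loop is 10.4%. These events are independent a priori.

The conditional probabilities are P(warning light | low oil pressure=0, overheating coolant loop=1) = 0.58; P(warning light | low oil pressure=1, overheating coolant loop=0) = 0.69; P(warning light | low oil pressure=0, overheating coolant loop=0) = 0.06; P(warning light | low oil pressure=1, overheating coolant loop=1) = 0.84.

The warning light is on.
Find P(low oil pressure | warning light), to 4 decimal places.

P(low oil pressure | warning light) ≈ 0.6675

P(warning light) = 0.06*0.755*0.896 + 0.58*0.755*0.104 + 0.69*0.245*0.896 + 0.84*0.245*0.104 = 0.040589 + 0.045542 + 0.151469 + 0.021403 = 0.259003
The low oil pressure-present share is 0.151469 + 0.021403 = 0.172872.
So P(low oil pressure | warning light) = 0.172872/0.259003 ≈ 0.6675.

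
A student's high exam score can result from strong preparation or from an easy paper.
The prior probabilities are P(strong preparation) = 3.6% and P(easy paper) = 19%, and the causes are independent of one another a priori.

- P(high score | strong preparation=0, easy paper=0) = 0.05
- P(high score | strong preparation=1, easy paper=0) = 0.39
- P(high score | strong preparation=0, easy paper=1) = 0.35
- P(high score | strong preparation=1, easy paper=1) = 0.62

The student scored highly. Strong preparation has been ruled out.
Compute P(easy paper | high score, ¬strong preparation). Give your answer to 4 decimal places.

P(high score | ¬strong preparation) = 0.05×0.81 + 0.35×0.19 = 0.040500 + 0.066500 = 0.107000
The easy paper-present share is 0.35×0.19 = 0.066500.
So P(easy paper | high score, ¬strong preparation) = 0.066500/0.107000 ≈ 0.6215.

P(easy paper | high score, ¬strong preparation) ≈ 0.6215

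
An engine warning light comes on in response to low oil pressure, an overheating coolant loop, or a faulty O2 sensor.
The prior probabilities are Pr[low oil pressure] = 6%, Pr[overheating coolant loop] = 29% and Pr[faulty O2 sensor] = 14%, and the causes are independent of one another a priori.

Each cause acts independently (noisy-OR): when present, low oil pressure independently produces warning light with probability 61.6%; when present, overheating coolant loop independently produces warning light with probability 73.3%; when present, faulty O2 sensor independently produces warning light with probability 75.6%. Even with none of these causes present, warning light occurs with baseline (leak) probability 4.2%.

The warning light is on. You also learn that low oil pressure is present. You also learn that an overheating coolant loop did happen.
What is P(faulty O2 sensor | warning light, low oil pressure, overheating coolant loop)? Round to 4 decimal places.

Under noisy-OR, P(warning light | causes) = 1 − (1−0.042)·∏(1−qᵢ) over the active causes.
Sum P(warning light|·) weighted by the priors over both values of faulty O2 sensor:
  P(warning light | low oil pressure, overheating coolant loop) = 0.901778×0.86 + 0.976034×0.14
        = 0.775529 + 0.136645 = 0.912174
Configurations with faulty O2 sensor contribute 0.136645, so
  P(faulty O2 sensor | warning light, low oil pressure, overheating coolant loop) = 0.136645 / 0.912174 ≈ 0.1498

P(faulty O2 sensor | warning light, low oil pressure, overheating coolant loop) ≈ 0.1498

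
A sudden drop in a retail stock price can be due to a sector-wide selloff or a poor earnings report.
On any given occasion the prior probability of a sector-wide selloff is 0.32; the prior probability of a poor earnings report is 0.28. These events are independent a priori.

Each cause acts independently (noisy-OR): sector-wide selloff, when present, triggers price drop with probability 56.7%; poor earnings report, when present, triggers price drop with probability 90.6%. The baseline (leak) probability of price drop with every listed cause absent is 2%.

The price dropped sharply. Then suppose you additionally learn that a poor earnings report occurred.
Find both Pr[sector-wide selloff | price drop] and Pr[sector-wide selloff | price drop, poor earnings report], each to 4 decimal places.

Under noisy-OR, P(price drop | causes) = 1 − (1−0.02)·∏(1−qᵢ) over the active causes.
P(price drop) = 0.02×0.68×0.72 + 0.90788×0.68×0.28 + 0.57566×0.32×0.72 + 0.960112×0.32×0.28 = 0.009792 + 0.172860 + 0.132632 + 0.086026 = 0.401310
Restricting to configurations with sector-wide selloff present: 0.132632 + 0.086026 = 0.218658.
P(sector-wide selloff | price drop) = 0.218658 / 0.401310 ≈ 0.5449

With the extra evidence:
By total probability over both values of sector-wide selloff:
  P(price drop | poor earnings report) = 0.90788·0.68 + 0.960112·0.32
        = 0.617358 + 0.307236 = 0.924594
Configurations with sector-wide selloff contribute 0.307236, so
  P(sector-wide selloff | price drop, poor earnings report) = 0.307236 / 0.924594 ≈ 0.3323
The drop from 0.5449 to 0.3323 is the explaining-away (discounting) effect.

Pr[sector-wide selloff | price drop] ≈ 0.5449; Pr[sector-wide selloff | price drop, poor earnings report] ≈ 0.3323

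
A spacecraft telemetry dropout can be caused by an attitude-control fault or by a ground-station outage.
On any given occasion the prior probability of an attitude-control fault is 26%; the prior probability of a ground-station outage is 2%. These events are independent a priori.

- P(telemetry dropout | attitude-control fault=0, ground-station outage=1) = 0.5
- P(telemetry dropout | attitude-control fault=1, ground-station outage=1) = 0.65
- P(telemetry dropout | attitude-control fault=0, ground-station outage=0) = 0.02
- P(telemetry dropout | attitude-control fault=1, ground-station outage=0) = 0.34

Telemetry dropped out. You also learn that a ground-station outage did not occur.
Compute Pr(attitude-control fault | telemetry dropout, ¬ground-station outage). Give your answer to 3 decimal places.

Pr(attitude-control fault | telemetry dropout, ¬ground-station outage) ≈ 0.857

Enumerate both values of attitude-control fault and weight by the priors:
  P(telemetry dropout | ¬ground-station outage) = 0.02×0.74 + 0.34×0.26
        = 0.014800 + 0.088400 = 0.103200
Keeping only the attitude-control fault-present terms gives 0.088400, so
  P(attitude-control fault | telemetry dropout, ¬ground-station outage) = 0.088400 / 0.103200 ≈ 0.857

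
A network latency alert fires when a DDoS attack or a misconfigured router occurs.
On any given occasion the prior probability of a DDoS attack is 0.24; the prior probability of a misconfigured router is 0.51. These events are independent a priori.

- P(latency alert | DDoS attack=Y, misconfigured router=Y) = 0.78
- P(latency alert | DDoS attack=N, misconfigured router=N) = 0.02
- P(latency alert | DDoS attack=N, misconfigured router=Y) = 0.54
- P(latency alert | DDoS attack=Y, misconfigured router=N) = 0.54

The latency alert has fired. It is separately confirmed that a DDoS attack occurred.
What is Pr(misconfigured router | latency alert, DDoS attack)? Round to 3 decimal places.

Pr(misconfigured router | latency alert, DDoS attack) ≈ 0.601

P(latency alert | DDoS attack) = 0.54·0.49 + 0.78·0.51 = 0.264600 + 0.397800 = 0.662400
Restricting to configurations with misconfigured router present: 0.78·0.51 = 0.397800.
Hence the posterior is 0.397800/0.662400 ≈ 0.601.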